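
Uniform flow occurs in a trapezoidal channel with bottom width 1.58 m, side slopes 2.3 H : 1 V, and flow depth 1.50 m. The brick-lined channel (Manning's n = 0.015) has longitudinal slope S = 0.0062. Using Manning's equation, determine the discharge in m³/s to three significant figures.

A = (b + z·y)·y = (1.58 + 2.3×1.50)×1.50 = 7.545 m²
P = b + 2y√(1+z²) = 1.58 + 2×1.50×√(1+2.3²) = 9.104 m
R = A/P = 7.545/9.104 = 0.8288 m
Q = (1/n)·A·R^(2/3)·S^(1/2) = (1/0.015) × 7.545 × 0.8288^(2/3) × 0.0062^(1/2) = 34.94 m³/s

34.9 m³/s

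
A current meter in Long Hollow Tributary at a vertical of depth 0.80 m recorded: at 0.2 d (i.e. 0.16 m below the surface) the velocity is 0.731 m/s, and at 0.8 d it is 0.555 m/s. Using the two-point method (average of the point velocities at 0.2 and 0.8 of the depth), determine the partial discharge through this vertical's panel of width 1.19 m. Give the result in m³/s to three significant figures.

0.612 m³/s

v̄ = (0.731 + 0.555) / 2 = 0.6430 m/s
q = v̄ × d × w = 0.6430 × 0.80 × 1.19 = 0.6121 m³/s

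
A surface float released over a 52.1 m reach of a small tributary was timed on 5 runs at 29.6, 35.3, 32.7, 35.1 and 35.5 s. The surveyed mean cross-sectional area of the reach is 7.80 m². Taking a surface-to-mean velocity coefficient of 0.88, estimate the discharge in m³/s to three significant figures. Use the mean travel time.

10.6 m³/s

t̄ = (29.6 + 35.3 + 32.7 + 35.1 + 35.5) / 5 = 33.64 s
v_surface = L / t̄ = 52.1 / 33.64 = 1.549 m/s
v_mean = 0.88 × 1.549 = 1.363 m/s
Q = A × v_mean = 7.80 × 1.363 = 10.63 m³/s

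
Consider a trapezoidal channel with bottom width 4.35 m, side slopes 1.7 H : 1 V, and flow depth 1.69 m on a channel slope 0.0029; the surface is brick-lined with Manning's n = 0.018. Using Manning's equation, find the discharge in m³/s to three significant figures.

A = (b + z·y)·y = (4.35 + 1.7×1.69)×1.69 = 12.21 m²
P = b + 2y√(1+z²) = 4.35 + 2×1.69×√(1+1.7²) = 11.02 m
R = A/P = 12.21/11.02 = 1.108 m
Q = (1/n)·A·R^(2/3)·S^(1/2) = (1/0.018) × 12.21 × 1.108^(2/3) × 0.0029^(1/2) = 39.11 m³/s

39.1 m³/s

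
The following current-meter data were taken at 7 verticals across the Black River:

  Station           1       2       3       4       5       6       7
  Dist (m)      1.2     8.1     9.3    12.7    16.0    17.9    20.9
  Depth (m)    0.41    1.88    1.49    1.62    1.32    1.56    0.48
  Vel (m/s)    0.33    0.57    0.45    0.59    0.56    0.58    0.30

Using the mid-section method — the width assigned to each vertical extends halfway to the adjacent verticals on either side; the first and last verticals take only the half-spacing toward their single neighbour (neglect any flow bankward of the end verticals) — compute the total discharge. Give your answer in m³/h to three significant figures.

w_1 = (8.1 − 1.2)/2 = 3.45 m; q_1 = 0.33 × 0.41 × 3.45 = 0.4668 m³/s
w_2 = (9.3 − 1.2)/2 = 4.05 m; q_2 = 0.57 × 1.88 × 4.05 = 4.340 m³/s
w_3 = (12.7 − 8.1)/2 = 2.3 m; q_3 = 0.45 × 1.49 × 2.3 = 1.542 m³/s
w_4 = (16.0 − 9.3)/2 = 3.35 m; q_4 = 0.59 × 1.62 × 3.35 = 3.202 m³/s
w_5 = (17.9 − 12.7)/2 = 2.6 m; q_5 = 0.56 × 1.32 × 2.6 = 1.922 m³/s
w_6 = (20.9 − 16.0)/2 = 2.45 m; q_6 = 0.58 × 1.56 × 2.45 = 2.217 m³/s
w_7 = (20.9 − 17.9)/2 = 1.5 m; q_7 = 0.30 × 0.48 × 1.5 = 0.2160 m³/s
Q = Σ qᵢ = 13.91 m³/s
= 13.91 × 3600 = 50060 m³/h

50100 m³/h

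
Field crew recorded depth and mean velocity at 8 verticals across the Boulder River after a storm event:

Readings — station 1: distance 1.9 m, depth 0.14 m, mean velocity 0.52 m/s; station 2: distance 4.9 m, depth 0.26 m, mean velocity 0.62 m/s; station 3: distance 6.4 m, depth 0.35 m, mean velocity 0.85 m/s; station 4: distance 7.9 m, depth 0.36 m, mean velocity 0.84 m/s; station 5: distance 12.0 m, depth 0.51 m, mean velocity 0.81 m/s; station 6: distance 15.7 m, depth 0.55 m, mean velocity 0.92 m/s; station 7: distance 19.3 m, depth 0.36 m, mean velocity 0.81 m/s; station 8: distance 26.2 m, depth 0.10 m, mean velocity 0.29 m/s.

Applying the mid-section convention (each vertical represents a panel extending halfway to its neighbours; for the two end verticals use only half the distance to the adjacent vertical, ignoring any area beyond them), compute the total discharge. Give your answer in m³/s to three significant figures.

w_1 = (4.9 − 1.9)/2 = 1.5 m; q_1 = 0.52 × 0.14 × 1.5 = 0.1092 m³/s
w_2 = (6.4 − 1.9)/2 = 2.25 m; q_2 = 0.62 × 0.26 × 2.25 = 0.3627 m³/s
w_3 = (7.9 − 4.9)/2 = 1.5 m; q_3 = 0.85 × 0.35 × 1.5 = 0.4463 m³/s
w_4 = (12.0 − 6.4)/2 = 2.8 m; q_4 = 0.84 × 0.36 × 2.8 = 0.8467 m³/s
w_5 = (15.7 − 7.9)/2 = 3.9 m; q_5 = 0.81 × 0.51 × 3.9 = 1.611 m³/s
w_6 = (19.3 − 12.0)/2 = 3.65 m; q_6 = 0.92 × 0.55 × 3.65 = 1.847 m³/s
w_7 = (26.2 − 15.7)/2 = 5.25 m; q_7 = 0.81 × 0.36 × 5.25 = 1.531 m³/s
w_8 = (26.2 − 19.3)/2 = 3.45 m; q_8 = 0.29 × 0.10 × 3.45 = 0.1001 m³/s
Q = Σ qᵢ = 6.854 m³/s

6.85 m³/s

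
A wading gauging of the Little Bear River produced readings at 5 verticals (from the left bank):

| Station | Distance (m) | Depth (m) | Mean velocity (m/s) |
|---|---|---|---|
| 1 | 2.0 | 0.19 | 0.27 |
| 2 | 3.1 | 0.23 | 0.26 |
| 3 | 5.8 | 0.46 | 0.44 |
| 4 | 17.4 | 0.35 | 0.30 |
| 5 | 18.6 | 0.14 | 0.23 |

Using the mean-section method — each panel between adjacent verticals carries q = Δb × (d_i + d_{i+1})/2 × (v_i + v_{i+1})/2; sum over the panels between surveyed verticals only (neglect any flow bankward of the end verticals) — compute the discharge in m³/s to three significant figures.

Panel 1-2: Δb = 1.1 m, d̄ = (0.19+0.23)/2 = 0.21, v̄ = (0.27+0.26)/2 = 0.265 → q = 1.1×0.21×0.265 = 0.06122 m³/s
Panel 2-3: Δb = 2.7 m, d̄ = (0.23+0.46)/2 = 0.345, v̄ = (0.26+0.44)/2 = 0.35 → q = 2.7×0.345×0.35 = 0.3260 m³/s
Panel 3-4: Δb = 11.6 m, d̄ = (0.46+0.35)/2 = 0.405, v̄ = (0.44+0.30)/2 = 0.37 → q = 11.6×0.405×0.37 = 1.738 m³/s
Panel 4-5: Δb = 1.2 m, d̄ = (0.35+0.14)/2 = 0.245, v̄ = (0.30+0.23)/2 = 0.265 → q = 1.2×0.245×0.265 = 0.07791 m³/s
Q = Σ q = 2.203 m³/s

2.20 m³/s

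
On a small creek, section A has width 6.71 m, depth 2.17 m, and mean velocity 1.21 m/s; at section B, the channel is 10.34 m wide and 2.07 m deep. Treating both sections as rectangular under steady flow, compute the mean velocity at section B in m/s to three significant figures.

0.823 m/s

Q = A₁V₁ = (6.71×2.17) × 1.21 = 17.62 m³/s
A₂ = 10.34 × 2.07 = 21.40 m²
V₂ = Q/A₂ = 17.62/21.40 = 0.8231 m/s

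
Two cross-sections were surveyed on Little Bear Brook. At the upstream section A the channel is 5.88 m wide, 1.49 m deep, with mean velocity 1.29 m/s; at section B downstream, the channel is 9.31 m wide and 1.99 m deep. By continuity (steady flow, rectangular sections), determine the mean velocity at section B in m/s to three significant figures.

0.610 m/s

Q = A₁V₁ = (5.88×1.49) × 1.29 = 11.30 m³/s
A₂ = 9.31 × 1.99 = 18.53 m²
V₂ = Q/A₂ = 11.30/18.53 = 0.6100 m/s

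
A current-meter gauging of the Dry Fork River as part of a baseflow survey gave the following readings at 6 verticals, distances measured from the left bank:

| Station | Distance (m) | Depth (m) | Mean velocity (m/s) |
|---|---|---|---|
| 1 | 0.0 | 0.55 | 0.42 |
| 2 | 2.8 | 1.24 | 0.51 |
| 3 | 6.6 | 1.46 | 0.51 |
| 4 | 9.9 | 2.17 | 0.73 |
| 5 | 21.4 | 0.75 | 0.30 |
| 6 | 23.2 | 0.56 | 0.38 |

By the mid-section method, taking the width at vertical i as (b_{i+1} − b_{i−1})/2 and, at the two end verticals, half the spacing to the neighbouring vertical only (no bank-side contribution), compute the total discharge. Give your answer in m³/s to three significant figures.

18.5 m³/s

w_1 = (2.8 − 0.0)/2 = 1.4 m; q_1 = 0.42 × 0.55 × 1.4 = 0.3234 m³/s
w_2 = (6.6 − 0.0)/2 = 3.3 m; q_2 = 0.51 × 1.24 × 3.3 = 2.087 m³/s
w_3 = (9.9 − 2.8)/2 = 3.55 m; q_3 = 0.51 × 1.46 × 3.55 = 2.643 m³/s
w_4 = (21.4 − 6.6)/2 = 7.4 m; q_4 = 0.73 × 2.17 × 7.4 = 11.72 m³/s
w_5 = (23.2 − 9.9)/2 = 6.65 m; q_5 = 0.30 × 0.75 × 6.65 = 1.496 m³/s
w_6 = (23.2 − 21.4)/2 = 0.9 m; q_6 = 0.38 × 0.56 × 0.9 = 0.1915 m³/s
Q = Σ qᵢ = 18.46 m³/s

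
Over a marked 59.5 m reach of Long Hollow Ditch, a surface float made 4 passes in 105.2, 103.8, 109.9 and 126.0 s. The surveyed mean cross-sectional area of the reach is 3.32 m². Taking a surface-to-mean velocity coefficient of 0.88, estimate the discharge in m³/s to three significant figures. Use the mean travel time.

1.56 m³/s

t̄ = (105.2 + 103.8 + 109.9 + 126.0) / 4 = 111.225 s
v_surface = L / t̄ = 59.5 / 111.225 = 0.5350 m/s
v_mean = 0.88 × 0.5350 = 0.4708 m/s
Q = A × v_mean = 3.32 × 0.4708 = 1.563 m³/s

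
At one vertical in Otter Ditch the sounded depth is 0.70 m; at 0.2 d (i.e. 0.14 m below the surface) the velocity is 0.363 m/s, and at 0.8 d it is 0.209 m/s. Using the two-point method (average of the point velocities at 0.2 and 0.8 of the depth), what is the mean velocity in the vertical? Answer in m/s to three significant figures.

v̄ = (0.363 + 0.209) / 2 = 0.2860 m/s

0.286 m/s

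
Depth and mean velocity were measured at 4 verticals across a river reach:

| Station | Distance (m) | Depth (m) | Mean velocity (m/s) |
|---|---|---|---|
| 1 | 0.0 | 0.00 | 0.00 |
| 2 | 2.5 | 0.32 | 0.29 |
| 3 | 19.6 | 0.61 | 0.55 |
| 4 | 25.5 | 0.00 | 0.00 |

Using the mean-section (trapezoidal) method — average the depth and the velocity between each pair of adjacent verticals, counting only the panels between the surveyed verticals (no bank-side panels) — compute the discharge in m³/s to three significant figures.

3.89 m³/s

Panel 1-2: Δb = 2.5 m, d̄ = (0.00+0.32)/2 = 0.16, v̄ = (0.00+0.29)/2 = 0.145 → q = 2.5×0.16×0.145 = 0.05800 m³/s
Panel 2-3: Δb = 17.1 m, d̄ = (0.32+0.61)/2 = 0.465, v̄ = (0.29+0.55)/2 = 0.42 → q = 17.1×0.465×0.42 = 3.340 m³/s
Panel 3-4: Δb = 5.9 m, d̄ = (0.61+0.00)/2 = 0.305, v̄ = (0.55+0.00)/2 = 0.275 → q = 5.9×0.305×0.275 = 0.4949 m³/s
Q = Σ q = 3.892 m³/s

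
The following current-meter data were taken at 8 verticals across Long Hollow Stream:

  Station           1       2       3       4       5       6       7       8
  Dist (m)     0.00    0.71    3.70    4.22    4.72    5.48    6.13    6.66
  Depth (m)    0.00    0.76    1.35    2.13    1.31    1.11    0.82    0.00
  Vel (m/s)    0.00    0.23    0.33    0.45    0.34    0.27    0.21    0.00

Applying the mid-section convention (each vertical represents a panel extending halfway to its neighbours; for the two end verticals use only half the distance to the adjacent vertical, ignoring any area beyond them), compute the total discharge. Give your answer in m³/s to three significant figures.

2.19 m³/s

w_2 = (3.70 − 0.00)/2 = 1.85 m; q_2 = 0.23 × 0.76 × 1.85 = 0.3234 m³/s
w_3 = (4.22 − 0.71)/2 = 1.755 m; q_3 = 0.33 × 1.35 × 1.755 = 0.7819 m³/s
w_4 = (4.72 − 3.70)/2 = 0.51 m; q_4 = 0.45 × 2.13 × 0.51 = 0.4888 m³/s
w_5 = (5.48 − 4.22)/2 = 0.63 m; q_5 = 0.34 × 1.31 × 0.63 = 0.2806 m³/s
w_6 = (6.13 − 4.72)/2 = 0.705 m; q_6 = 0.27 × 1.11 × 0.705 = 0.2113 m³/s
w_7 = (6.66 − 5.48)/2 = 0.59 m; q_7 = 0.21 × 0.82 × 0.59 = 0.1016 m³/s
Stations 1, 8 contribute zero (depth or velocity is 0).
Q = Σ qᵢ = 2.188 m³/s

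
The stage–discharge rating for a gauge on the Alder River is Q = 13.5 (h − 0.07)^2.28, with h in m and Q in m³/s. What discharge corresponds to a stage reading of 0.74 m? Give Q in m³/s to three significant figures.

5.42 m³/s

Q = 13.5 × (0.74 − 0.07)^2.28 = 13.5 × 0.67^2.28 = 5.417 m³/s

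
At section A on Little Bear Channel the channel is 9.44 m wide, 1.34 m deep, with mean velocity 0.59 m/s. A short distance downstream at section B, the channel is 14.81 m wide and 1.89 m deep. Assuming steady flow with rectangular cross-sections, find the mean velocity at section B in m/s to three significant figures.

Q = A₁V₁ = (9.44×1.34) × 0.59 = 7.463 m³/s
A₂ = 14.81 × 1.89 = 27.99 m²
V₂ = Q/A₂ = 7.463/27.99 = 0.2666 m/s

0.267 m/s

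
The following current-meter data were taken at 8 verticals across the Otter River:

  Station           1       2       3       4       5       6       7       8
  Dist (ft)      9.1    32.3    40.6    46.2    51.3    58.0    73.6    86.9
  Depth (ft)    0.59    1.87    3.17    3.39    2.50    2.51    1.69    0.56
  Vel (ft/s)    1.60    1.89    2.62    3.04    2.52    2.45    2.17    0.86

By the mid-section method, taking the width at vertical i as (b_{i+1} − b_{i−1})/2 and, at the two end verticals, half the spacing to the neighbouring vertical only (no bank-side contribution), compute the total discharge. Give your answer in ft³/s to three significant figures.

341 ft³/s

w_1 = (32.3 − 9.1)/2 = 11.6 ft; q_1 = 1.60 × 0.59 × 11.6 = 10.95 ft³/s
w_2 = (40.6 − 9.1)/2 = 15.75 ft; q_2 = 1.89 × 1.87 × 15.75 = 55.67 ft³/s
w_3 = (46.2 − 32.3)/2 = 6.95 ft; q_3 = 2.62 × 3.17 × 6.95 = 57.72 ft³/s
w_4 = (51.3 − 40.6)/2 = 5.35 ft; q_4 = 3.04 × 3.39 × 5.35 = 55.13 ft³/s
w_5 = (58.0 − 46.2)/2 = 5.9 ft; q_5 = 2.52 × 2.50 × 5.9 = 37.17 ft³/s
w_6 = (73.6 − 51.3)/2 = 11.15 ft; q_6 = 2.45 × 2.51 × 11.15 = 68.57 ft³/s
w_7 = (86.9 − 58.0)/2 = 14.45 ft; q_7 = 2.17 × 1.69 × 14.45 = 52.99 ft³/s
w_8 = (86.9 − 73.6)/2 = 6.65 ft; q_8 = 0.86 × 0.56 × 6.65 = 3.203 ft³/s
Q = Σ qᵢ = 341.4 ft³/s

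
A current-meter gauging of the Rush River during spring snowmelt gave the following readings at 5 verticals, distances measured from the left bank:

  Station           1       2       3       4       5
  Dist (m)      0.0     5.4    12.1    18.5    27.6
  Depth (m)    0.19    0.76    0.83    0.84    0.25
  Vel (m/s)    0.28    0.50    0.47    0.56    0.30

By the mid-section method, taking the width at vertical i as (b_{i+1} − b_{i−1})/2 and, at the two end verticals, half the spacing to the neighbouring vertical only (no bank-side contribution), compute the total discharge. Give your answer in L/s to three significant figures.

8980 L/s

w_1 = (5.4 − 0.0)/2 = 2.7 m; q_1 = 0.28 × 0.19 × 2.7 = 0.1436 m³/s
w_2 = (12.1 − 0.0)/2 = 6.05 m; q_2 = 0.50 × 0.76 × 6.05 = 2.299 m³/s
w_3 = (18.5 − 5.4)/2 = 6.55 m; q_3 = 0.47 × 0.83 × 6.55 = 2.555 m³/s
w_4 = (27.6 − 12.1)/2 = 7.75 m; q_4 = 0.56 × 0.84 × 7.75 = 3.646 m³/s
w_5 = (27.6 − 18.5)/2 = 4.55 m; q_5 = 0.30 × 0.25 × 4.55 = 0.3413 m³/s
Q = Σ qᵢ = 8.985 m³/s
= 8.985 × 1000 = 8985 L/s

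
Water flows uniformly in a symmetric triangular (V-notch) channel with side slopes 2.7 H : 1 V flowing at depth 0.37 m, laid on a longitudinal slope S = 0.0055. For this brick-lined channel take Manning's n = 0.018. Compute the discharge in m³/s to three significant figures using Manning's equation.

0.474 m³/s

A = z·y² = 2.7×0.37² = 0.3696 m²
P = 2y√(1+z²) = 2×0.37×√(1+2.7²) = 2.131 m
R = A/P = 0.3696/2.131 = 0.1735 m
Q = (1/n)·A·R^(2/3)·S^(1/2) = (1/0.018) × 0.3696 × 0.1735^(2/3) × 0.0055^(1/2) = 0.4737 m³/s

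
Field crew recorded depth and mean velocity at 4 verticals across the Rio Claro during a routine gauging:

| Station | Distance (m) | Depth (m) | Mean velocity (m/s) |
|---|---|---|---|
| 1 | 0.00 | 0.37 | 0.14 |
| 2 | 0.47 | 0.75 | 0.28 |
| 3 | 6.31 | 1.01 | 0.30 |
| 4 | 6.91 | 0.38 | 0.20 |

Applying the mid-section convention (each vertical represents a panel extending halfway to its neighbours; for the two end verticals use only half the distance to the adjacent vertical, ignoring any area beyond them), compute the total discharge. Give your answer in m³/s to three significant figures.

w_1 = (0.47 − 0.00)/2 = 0.235 m; q_1 = 0.14 × 0.37 × 0.235 = 0.01217 m³/s
w_2 = (6.31 − 0.00)/2 = 3.155 m; q_2 = 0.28 × 0.75 × 3.155 = 0.6626 m³/s
w_3 = (6.91 − 0.47)/2 = 3.22 m; q_3 = 0.30 × 1.01 × 3.22 = 0.9757 m³/s
w_4 = (6.91 − 6.31)/2 = 0.3 m; q_4 = 0.20 × 0.38 × 0.3 = 0.02280 m³/s
Q = Σ qᵢ = 1.673 m³/s

1.67 m³/s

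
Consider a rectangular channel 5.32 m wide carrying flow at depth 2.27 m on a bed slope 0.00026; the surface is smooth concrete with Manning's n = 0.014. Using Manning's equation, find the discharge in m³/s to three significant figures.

A = b·y = 5.32 × 2.27 = 12.08 m²
P = b + 2y = 5.32 + 2×2.27 = 9.860 m
R = A/P = 12.08/9.860 = 1.225 m
Q = (1/n)·A·R^(2/3)·S^(1/2) = (1/0.014) × 12.08 × 1.225^(2/3) × 0.00026^(1/2) = 15.92 m³/s

15.9 m³/s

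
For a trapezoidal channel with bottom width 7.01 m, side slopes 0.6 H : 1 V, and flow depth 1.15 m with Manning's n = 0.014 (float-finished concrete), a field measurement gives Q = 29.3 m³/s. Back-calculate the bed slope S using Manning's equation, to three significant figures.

0.00242

A = (b + z·y)·y = (7.01 + 0.6×1.15)×1.15 = 8.855 m²
P = b + 2y√(1+z²) = 7.01 + 2×1.15×√(1+0.6²) = 9.692 m
R = A/P = 8.855/9.692 = 0.9136 m
S = (Q·n / (1·A·R^(2/3)))² = (29.3×0.014 / (1×8.855×0.9415))² = 0.002421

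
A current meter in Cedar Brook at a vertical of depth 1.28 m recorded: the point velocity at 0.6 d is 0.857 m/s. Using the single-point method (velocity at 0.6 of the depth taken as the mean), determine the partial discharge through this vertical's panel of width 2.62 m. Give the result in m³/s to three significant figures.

v̄ = v₀.₆ = 0.857 m/s
q = v̄ × d × w = 0.8570 × 1.28 × 2.62 = 2.874 m³/s

2.87 m³/s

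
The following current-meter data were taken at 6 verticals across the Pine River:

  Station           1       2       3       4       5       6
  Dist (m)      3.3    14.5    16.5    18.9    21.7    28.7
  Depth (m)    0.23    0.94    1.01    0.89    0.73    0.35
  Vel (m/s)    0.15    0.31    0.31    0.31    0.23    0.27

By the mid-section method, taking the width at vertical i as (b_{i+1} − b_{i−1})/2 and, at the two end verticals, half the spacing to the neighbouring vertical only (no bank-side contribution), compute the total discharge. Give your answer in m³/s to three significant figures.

w_1 = (14.5 − 3.3)/2 = 5.6 m; q_1 = 0.15 × 0.23 × 5.6 = 0.1932 m³/s
w_2 = (16.5 − 3.3)/2 = 6.6 m; q_2 = 0.31 × 0.94 × 6.6 = 1.923 m³/s
w_3 = (18.9 − 14.5)/2 = 2.2 m; q_3 = 0.31 × 1.01 × 2.2 = 0.6888 m³/s
w_4 = (21.7 − 16.5)/2 = 2.6 m; q_4 = 0.31 × 0.89 × 2.6 = 0.7173 m³/s
w_5 = (28.7 − 18.9)/2 = 4.9 m; q_5 = 0.23 × 0.73 × 4.9 = 0.8227 m³/s
w_6 = (28.7 − 21.7)/2 = 3.5 m; q_6 = 0.27 × 0.35 × 3.5 = 0.3308 m³/s
Q = Σ qᵢ = 4.676 m³/s

4.68 m³/s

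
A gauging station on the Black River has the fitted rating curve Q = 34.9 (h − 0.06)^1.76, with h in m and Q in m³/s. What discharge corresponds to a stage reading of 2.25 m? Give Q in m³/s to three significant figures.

Q = 34.9 × (2.25 − 0.06)^1.76 = 34.9 × 2.19^1.76 = 138.7 m³/s

139 m³/s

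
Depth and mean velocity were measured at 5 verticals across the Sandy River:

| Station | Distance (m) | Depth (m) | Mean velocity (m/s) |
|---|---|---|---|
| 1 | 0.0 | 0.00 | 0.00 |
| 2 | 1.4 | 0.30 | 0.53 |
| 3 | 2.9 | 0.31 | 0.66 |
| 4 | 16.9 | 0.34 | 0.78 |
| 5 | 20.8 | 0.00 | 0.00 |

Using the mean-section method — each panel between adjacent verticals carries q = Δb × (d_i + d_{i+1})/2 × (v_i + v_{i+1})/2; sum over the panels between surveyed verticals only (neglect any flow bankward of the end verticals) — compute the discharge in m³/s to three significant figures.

3.86 m³/s

Panel 1-2: Δb = 1.4 m, d̄ = (0.00+0.30)/2 = 0.15, v̄ = (0.00+0.53)/2 = 0.265 → q = 1.4×0.15×0.265 = 0.05565 m³/s
Panel 2-3: Δb = 1.5 m, d̄ = (0.30+0.31)/2 = 0.305, v̄ = (0.53+0.66)/2 = 0.595 → q = 1.5×0.305×0.595 = 0.2722 m³/s
Panel 3-4: Δb = 14 m, d̄ = (0.31+0.34)/2 = 0.325, v̄ = (0.66+0.78)/2 = 0.72 → q = 14×0.325×0.72 = 3.276 m³/s
Panel 4-5: Δb = 3.9 m, d̄ = (0.34+0.00)/2 = 0.17, v̄ = (0.78+0.00)/2 = 0.39 → q = 3.9×0.17×0.39 = 0.2586 m³/s
Q = Σ q = 3.862 m³/s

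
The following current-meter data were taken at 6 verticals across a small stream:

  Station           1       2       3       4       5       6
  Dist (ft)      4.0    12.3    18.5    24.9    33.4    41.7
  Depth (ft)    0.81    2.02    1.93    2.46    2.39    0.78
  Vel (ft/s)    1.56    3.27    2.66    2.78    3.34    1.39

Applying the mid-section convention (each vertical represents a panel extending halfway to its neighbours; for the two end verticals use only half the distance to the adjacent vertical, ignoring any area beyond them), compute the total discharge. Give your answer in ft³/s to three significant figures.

208 ft³/s

w_1 = (12.3 − 4.0)/2 = 4.15 ft; q_1 = 1.56 × 0.81 × 4.15 = 5.244 ft³/s
w_2 = (18.5 − 4.0)/2 = 7.25 ft; q_2 = 3.27 × 2.02 × 7.25 = 47.89 ft³/s
w_3 = (24.9 − 12.3)/2 = 6.3 ft; q_3 = 2.66 × 1.93 × 6.3 = 32.34 ft³/s
w_4 = (33.4 − 18.5)/2 = 7.45 ft; q_4 = 2.78 × 2.46 × 7.45 = 50.95 ft³/s
w_5 = (41.7 − 24.9)/2 = 8.4 ft; q_5 = 3.34 × 2.39 × 8.4 = 67.05 ft³/s
w_6 = (41.7 − 33.4)/2 = 4.15 ft; q_6 = 1.39 × 0.78 × 4.15 = 4.499 ft³/s
Q = Σ qᵢ = 208.0 ft³/s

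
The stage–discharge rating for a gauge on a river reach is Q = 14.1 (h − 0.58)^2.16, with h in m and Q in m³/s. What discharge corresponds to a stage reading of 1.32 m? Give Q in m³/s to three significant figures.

Q = 14.1 × (1.32 − 0.58)^2.16 = 14.1 × 0.74^2.16 = 7.358 m³/s

7.36 m³/s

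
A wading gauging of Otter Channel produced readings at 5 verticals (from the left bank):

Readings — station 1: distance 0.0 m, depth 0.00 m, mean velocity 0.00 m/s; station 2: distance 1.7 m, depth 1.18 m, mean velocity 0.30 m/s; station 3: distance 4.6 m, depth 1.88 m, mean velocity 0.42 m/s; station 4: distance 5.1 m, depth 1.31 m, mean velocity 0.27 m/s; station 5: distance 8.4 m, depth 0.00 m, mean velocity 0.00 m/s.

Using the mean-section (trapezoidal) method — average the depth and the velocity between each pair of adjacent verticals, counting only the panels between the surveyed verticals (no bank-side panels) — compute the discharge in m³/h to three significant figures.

8330 m³/h

Panel 1-2: Δb = 1.7 m, d̄ = (0.00+1.18)/2 = 0.59, v̄ = (0.00+0.30)/2 = 0.15 → q = 1.7×0.59×0.15 = 0.1505 m³/s
Panel 2-3: Δb = 2.9 m, d̄ = (1.18+1.88)/2 = 1.53, v̄ = (0.30+0.42)/2 = 0.36 → q = 2.9×1.53×0.36 = 1.597 m³/s
Panel 3-4: Δb = 0.5 m, d̄ = (1.88+1.31)/2 = 1.595, v̄ = (0.42+0.27)/2 = 0.345 → q = 0.5×1.595×0.345 = 0.2751 m³/s
Panel 4-5: Δb = 3.3 m, d̄ = (1.31+0.00)/2 = 0.655, v̄ = (0.27+0.00)/2 = 0.135 → q = 3.3×0.655×0.135 = 0.2918 m³/s
Q = Σ q = 2.315 m³/s
= 2.315 × 3600 = 8333 m³/h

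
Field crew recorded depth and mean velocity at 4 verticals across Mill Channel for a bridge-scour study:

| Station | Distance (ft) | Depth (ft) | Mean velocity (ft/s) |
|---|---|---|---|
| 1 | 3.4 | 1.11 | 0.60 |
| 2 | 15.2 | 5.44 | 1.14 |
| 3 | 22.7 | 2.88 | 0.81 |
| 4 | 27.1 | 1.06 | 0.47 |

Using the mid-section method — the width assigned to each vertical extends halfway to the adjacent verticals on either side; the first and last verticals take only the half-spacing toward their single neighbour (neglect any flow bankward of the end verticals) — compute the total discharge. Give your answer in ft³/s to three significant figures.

w_1 = (15.2 − 3.4)/2 = 5.9 ft; q_1 = 0.60 × 1.11 × 5.9 = 3.929 ft³/s
w_2 = (22.7 − 3.4)/2 = 9.65 ft; q_2 = 1.14 × 5.44 × 9.65 = 59.85 ft³/s
w_3 = (27.1 − 15.2)/2 = 5.95 ft; q_3 = 0.81 × 2.88 × 5.95 = 13.88 ft³/s
w_4 = (27.1 − 22.7)/2 = 2.2 ft; q_4 = 0.47 × 1.06 × 2.2 = 1.096 ft³/s
Q = Σ qᵢ = 78.75 ft³/s

78.8 ft³/s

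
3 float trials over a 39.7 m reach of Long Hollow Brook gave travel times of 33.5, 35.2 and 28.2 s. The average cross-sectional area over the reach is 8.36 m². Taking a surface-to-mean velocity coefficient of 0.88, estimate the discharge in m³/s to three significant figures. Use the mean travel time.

9.04 m³/s

t̄ = (33.5 + 35.2 + 28.2) / 3 = 32.3 s
v_surface = L / t̄ = 39.7 / 32.3 = 1.229 m/s
v_mean = 0.88 × 1.229 = 1.082 m/s
Q = A × v_mean = 8.36 × 1.082 = 9.042 m³/s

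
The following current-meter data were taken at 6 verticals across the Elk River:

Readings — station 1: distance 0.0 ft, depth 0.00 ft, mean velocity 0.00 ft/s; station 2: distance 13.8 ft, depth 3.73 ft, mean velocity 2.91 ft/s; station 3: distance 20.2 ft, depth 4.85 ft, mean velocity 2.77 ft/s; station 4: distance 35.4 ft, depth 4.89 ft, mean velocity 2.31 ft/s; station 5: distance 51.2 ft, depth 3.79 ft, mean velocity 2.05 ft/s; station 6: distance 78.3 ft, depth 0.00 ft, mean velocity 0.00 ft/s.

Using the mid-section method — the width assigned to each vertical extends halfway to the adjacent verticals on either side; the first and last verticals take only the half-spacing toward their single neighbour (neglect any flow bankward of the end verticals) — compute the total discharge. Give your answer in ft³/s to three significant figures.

w_2 = (20.2 − 0.0)/2 = 10.1 ft; q_2 = 2.91 × 3.73 × 10.1 = 109.6 ft³/s
w_3 = (35.4 − 13.8)/2 = 10.8 ft; q_3 = 2.77 × 4.85 × 10.8 = 145.1 ft³/s
w_4 = (51.2 − 20.2)/2 = 15.5 ft; q_4 = 2.31 × 4.89 × 15.5 = 175.1 ft³/s
w_5 = (78.3 − 35.4)/2 = 21.45 ft; q_5 = 2.05 × 3.79 × 21.45 = 166.7 ft³/s
Stations 1, 6 contribute zero (depth or velocity is 0).
Q = Σ qᵢ = 596.5 ft³/s

596 ft³/s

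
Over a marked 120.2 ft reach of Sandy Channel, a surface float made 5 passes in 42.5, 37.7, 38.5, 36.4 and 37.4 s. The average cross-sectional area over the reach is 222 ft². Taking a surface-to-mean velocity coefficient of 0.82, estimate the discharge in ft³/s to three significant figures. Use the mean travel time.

568 ft³/s

t̄ = (42.5 + 37.7 + 38.5 + 36.4 + 37.4) / 5 = 38.5 s
v_surface = L / t̄ = 120.2 / 38.5 = 3.122 ft/s
v_mean = 0.82 × 3.122 = 2.560 ft/s
Q = A × v_mean = 222 × 2.560 = 568.3 ft³/s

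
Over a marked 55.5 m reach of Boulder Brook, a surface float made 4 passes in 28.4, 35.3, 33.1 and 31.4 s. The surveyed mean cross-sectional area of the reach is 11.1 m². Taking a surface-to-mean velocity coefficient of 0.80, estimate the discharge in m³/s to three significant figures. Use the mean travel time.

15.4 m³/s

t̄ = (28.4 + 35.3 + 33.1 + 31.4) / 4 = 32.05 s
v_surface = L / t̄ = 55.5 / 32.05 = 1.732 m/s
v_mean = 0.80 × 1.732 = 1.385 m/s
Q = A × v_mean = 11.1 × 1.385 = 15.38 m³/s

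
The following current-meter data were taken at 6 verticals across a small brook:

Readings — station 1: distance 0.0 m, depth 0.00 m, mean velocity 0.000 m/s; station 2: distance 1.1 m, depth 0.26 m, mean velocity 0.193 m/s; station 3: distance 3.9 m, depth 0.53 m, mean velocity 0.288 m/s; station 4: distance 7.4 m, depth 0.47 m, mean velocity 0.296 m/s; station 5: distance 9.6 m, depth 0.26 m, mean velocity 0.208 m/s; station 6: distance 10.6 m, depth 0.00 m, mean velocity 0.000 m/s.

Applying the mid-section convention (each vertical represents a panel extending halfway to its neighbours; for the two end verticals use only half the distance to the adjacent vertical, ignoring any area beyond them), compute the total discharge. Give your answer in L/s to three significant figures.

w_2 = (3.9 − 0.0)/2 = 1.95 m; q_2 = 0.193 × 0.26 × 1.95 = 0.09785 m³/s
w_3 = (7.4 − 1.1)/2 = 3.15 m; q_3 = 0.288 × 0.53 × 3.15 = 0.4808 m³/s
w_4 = (9.6 − 3.9)/2 = 2.85 m; q_4 = 0.296 × 0.47 × 2.85 = 0.3965 m³/s
w_5 = (10.6 − 7.4)/2 = 1.6 m; q_5 = 0.208 × 0.26 × 1.6 = 0.08653 m³/s
Stations 1, 6 contribute zero (depth or velocity is 0).
Q = Σ qᵢ = 1.062 m³/s
= 1.062 × 1000 = 1062 L/s

1060 L/s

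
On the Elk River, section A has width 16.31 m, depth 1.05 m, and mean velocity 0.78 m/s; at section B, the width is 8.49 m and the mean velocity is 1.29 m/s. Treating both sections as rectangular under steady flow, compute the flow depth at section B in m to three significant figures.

1.22 m

Q = A₁V₁ = (16.31×1.05) × 0.78 = 13.36 m³/s
d₂ = Q/(b₂ V₂) = 13.36/(8.49×1.29) = 1.220 m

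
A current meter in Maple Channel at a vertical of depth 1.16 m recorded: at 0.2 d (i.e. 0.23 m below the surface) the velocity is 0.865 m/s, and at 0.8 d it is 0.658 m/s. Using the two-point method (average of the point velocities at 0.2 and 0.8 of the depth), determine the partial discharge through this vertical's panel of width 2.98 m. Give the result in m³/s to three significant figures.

2.63 m³/s

v̄ = (0.865 + 0.658) / 2 = 0.7615 m/s
q = v̄ × d × w = 0.7615 × 1.16 × 2.98 = 2.632 m³/s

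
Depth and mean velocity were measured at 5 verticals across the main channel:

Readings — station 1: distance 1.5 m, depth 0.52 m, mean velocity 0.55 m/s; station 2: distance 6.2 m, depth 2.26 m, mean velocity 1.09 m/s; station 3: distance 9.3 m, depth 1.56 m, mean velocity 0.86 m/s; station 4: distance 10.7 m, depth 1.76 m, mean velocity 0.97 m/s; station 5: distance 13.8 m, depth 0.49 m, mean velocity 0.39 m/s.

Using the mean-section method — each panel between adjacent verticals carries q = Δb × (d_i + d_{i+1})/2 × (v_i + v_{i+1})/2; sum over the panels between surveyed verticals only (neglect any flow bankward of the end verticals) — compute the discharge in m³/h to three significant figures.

Panel 1-2: Δb = 4.7 m, d̄ = (0.52+2.26)/2 = 1.39, v̄ = (0.55+1.09)/2 = 0.82 → q = 4.7×1.39×0.82 = 5.357 m³/s
Panel 2-3: Δb = 3.1 m, d̄ = (2.26+1.56)/2 = 1.91, v̄ = (1.09+0.86)/2 = 0.975 → q = 3.1×1.91×0.975 = 5.773 m³/s
Panel 3-4: Δb = 1.4 m, d̄ = (1.56+1.76)/2 = 1.66, v̄ = (0.86+0.97)/2 = 0.915 → q = 1.4×1.66×0.915 = 2.126 m³/s
Panel 4-5: Δb = 3.1 m, d̄ = (1.76+0.49)/2 = 1.125, v̄ = (0.97+0.39)/2 = 0.68 → q = 3.1×1.125×0.68 = 2.372 m³/s
Q = Σ q = 15.63 m³/s
= 15.63 × 3600 = 56260 m³/h

56300 m³/h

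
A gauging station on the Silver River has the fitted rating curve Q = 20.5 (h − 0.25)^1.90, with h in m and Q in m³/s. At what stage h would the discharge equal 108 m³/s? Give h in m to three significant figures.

h − h₀ = (Q/C)^(1/b) = (108/20.5)^(1/1.90) = 2.398 m
h = 0.25 + 2.398 = 2.648 m

2.65 m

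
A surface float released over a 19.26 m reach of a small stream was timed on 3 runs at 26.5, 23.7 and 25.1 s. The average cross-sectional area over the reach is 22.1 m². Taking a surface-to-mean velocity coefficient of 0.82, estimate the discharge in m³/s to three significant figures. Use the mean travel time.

13.9 m³/s

t̄ = (26.5 + 23.7 + 25.1) / 3 = 25.1 s
v_surface = L / t̄ = 19.26 / 25.1 = 0.7673 m/s
v_mean = 0.82 × 0.7673 = 0.6292 m/s
Q = A × v_mean = 22.1 × 0.6292 = 13.91 m³/s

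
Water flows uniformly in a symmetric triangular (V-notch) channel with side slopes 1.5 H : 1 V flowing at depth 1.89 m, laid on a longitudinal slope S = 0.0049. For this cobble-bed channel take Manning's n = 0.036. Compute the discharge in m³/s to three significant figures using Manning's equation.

8.88 m³/s

A = z·y² = 1.5×1.89² = 5.358 m²
P = 2y√(1+z²) = 2×1.89×√(1+1.5²) = 6.814 m
R = A/P = 5.358/6.814 = 0.7863 m
Q = (1/n)·A·R^(2/3)·S^(1/2) = (1/0.036) × 5.358 × 0.7863^(2/3) × 0.0049^(1/2) = 8.876 m³/s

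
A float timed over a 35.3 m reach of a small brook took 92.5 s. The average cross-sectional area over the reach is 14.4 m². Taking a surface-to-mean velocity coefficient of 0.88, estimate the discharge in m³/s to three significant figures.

4.84 m³/s

v_surface = L / t̄ = 35.3 / 92.5 = 0.3816 m/s
v_mean = 0.88 × 0.3816 = 0.3358 m/s
Q = A × v_mean = 14.4 × 0.3358 = 4.836 m³/s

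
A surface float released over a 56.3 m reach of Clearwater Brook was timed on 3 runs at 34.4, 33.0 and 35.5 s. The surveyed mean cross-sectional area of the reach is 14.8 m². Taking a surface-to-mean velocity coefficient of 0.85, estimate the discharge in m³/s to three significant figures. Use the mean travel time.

20.6 m³/s

t̄ = (34.4 + 33.0 + 35.5) / 3 = 34.3 s
v_surface = L / t̄ = 56.3 / 34.3 = 1.641 m/s
v_mean = 0.85 × 1.641 = 1.395 m/s
Q = A × v_mean = 14.8 × 1.395 = 20.65 m³/s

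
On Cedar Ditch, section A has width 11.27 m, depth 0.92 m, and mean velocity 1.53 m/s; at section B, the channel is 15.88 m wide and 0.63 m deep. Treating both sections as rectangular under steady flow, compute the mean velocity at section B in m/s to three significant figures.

1.59 m/s

Q = A₁V₁ = (11.27×0.92) × 1.53 = 15.86 m³/s
A₂ = 15.88 × 0.63 = 10.00 m²
V₂ = Q/A₂ = 15.86/10.00 = 1.586 m/s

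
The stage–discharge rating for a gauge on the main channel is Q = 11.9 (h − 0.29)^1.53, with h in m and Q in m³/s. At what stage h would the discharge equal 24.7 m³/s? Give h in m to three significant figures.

1.90 m

h − h₀ = (Q/C)^(1/b) = (24.7/11.9)^(1/1.53) = 1.612 m
h = 0.29 + 1.612 = 1.902 m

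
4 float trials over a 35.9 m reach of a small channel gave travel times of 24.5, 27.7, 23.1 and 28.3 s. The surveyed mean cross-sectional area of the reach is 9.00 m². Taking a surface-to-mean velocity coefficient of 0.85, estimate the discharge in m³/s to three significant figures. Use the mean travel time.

10.6 m³/s

t̄ = (24.5 + 27.7 + 23.1 + 28.3) / 4 = 25.9 s
v_surface = L / t̄ = 35.9 / 25.9 = 1.386 m/s
v_mean = 0.85 × 1.386 = 1.178 m/s
Q = A × v_mean = 9.00 × 1.178 = 10.60 m³/s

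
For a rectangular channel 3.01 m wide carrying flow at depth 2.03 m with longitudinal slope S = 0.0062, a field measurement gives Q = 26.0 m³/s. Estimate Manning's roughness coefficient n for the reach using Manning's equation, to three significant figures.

A = b·y = 3.01 × 2.03 = 6.110 m²
P = b + 2y = 3.01 + 2×2.03 = 7.070 m
R = A/P = 6.110/7.070 = 0.8643 m
n = (1/Q)·A·R^(2/3)·S^(1/2) = (1/26.0) × 6.110 × 0.9073 × 0.07874 = 0.01679

0.0168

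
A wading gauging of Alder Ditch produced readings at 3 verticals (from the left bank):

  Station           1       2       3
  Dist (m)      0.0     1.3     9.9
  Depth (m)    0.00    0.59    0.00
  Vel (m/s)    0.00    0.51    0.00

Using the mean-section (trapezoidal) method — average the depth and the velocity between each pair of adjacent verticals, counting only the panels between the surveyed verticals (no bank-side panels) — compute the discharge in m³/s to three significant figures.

Panel 1-2: Δb = 1.3 m, d̄ = (0.00+0.59)/2 = 0.295, v̄ = (0.00+0.51)/2 = 0.255 → q = 1.3×0.295×0.255 = 0.09779 m³/s
Panel 2-3: Δb = 8.6 m, d̄ = (0.59+0.00)/2 = 0.295, v̄ = (0.51+0.00)/2 = 0.255 → q = 8.6×0.295×0.255 = 0.6469 m³/s
Q = Σ q = 0.7447 m³/s

0.745 m³/s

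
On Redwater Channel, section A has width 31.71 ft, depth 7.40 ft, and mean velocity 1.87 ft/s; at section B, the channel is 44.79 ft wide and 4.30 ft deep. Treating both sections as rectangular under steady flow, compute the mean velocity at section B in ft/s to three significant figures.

2.28 ft/s

Q = A₁V₁ = (31.71×7.40) × 1.87 = 438.8 ft³/s
A₂ = 44.79 × 4.30 = 192.6 ft²
V₂ = Q/A₂ = 438.8/192.6 = 2.278 ft/s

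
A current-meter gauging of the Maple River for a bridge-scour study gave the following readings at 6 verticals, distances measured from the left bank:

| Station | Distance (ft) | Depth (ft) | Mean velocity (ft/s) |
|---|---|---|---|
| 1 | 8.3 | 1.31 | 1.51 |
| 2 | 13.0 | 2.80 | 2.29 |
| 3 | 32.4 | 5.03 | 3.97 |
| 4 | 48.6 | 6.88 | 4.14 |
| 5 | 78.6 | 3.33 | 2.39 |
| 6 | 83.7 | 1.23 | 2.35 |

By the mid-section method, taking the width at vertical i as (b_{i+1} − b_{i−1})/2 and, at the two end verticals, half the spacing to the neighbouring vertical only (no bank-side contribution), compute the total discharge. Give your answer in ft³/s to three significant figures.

w_1 = (13.0 − 8.3)/2 = 2.35 ft; q_1 = 1.51 × 1.31 × 2.35 = 4.649 ft³/s
w_2 = (32.4 − 8.3)/2 = 12.05 ft; q_2 = 2.29 × 2.80 × 12.05 = 77.26 ft³/s
w_3 = (48.6 − 13.0)/2 = 17.8 ft; q_3 = 3.97 × 5.03 × 17.8 = 355.4 ft³/s
w_4 = (78.6 − 32.4)/2 = 23.1 ft; q_4 = 4.14 × 6.88 × 23.1 = 658.0 ft³/s
w_5 = (83.7 − 48.6)/2 = 17.55 ft; q_5 = 2.39 × 3.33 × 17.55 = 139.7 ft³/s
w_6 = (83.7 − 78.6)/2 = 2.55 ft; q_6 = 2.35 × 1.23 × 2.55 = 7.371 ft³/s
Q = Σ qᵢ = 1242 ft³/s

1240 ft³/s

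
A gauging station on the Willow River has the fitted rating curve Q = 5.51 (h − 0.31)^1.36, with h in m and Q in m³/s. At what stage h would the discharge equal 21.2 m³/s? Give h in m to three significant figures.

h − h₀ = (Q/C)^(1/b) = (21.2/5.51)^(1/1.36) = 2.693 m
h = 0.31 + 2.693 = 3.003 m

3.00 m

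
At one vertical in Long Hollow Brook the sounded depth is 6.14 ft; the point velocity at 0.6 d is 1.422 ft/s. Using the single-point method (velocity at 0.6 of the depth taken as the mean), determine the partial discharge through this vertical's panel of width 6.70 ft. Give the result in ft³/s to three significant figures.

v̄ = v₀.₆ = 1.422 ft/s
q = v̄ × d × w = 1.422 × 6.14 × 6.70 = 58.50 ft³/s

58.5 ft³/s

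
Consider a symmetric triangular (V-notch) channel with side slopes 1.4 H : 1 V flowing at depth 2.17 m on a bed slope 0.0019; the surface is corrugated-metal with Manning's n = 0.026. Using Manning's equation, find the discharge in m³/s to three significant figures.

10.2 m³/s

A = z·y² = 1.4×2.17² = 6.592 m²
P = 2y√(1+z²) = 2×2.17×√(1+1.4²) = 7.467 m
R = A/P = 6.592/7.467 = 0.8829 m
Q = (1/n)·A·R^(2/3)·S^(1/2) = (1/0.026) × 6.592 × 0.8829^(2/3) × 0.0019^(1/2) = 10.17 m³/s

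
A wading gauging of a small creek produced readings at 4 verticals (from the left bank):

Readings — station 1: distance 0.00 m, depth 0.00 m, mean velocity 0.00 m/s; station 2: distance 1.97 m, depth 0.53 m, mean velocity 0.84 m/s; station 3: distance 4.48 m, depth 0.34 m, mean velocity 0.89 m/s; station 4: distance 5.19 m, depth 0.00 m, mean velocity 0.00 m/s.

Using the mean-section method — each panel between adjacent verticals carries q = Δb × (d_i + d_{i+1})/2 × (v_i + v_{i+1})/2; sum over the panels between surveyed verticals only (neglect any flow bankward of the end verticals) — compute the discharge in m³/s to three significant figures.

1.22 m³/s

Panel 1-2: Δb = 1.97 m, d̄ = (0.00+0.53)/2 = 0.265, v̄ = (0.00+0.84)/2 = 0.42 → q = 1.97×0.265×0.42 = 0.2193 m³/s
Panel 2-3: Δb = 2.51 m, d̄ = (0.53+0.34)/2 = 0.435, v̄ = (0.84+0.89)/2 = 0.865 → q = 2.51×0.435×0.865 = 0.9445 m³/s
Panel 3-4: Δb = 0.71 m, d̄ = (0.34+0.00)/2 = 0.17, v̄ = (0.89+0.00)/2 = 0.445 → q = 0.71×0.17×0.445 = 0.05371 m³/s
Q = Σ q = 1.217 m³/s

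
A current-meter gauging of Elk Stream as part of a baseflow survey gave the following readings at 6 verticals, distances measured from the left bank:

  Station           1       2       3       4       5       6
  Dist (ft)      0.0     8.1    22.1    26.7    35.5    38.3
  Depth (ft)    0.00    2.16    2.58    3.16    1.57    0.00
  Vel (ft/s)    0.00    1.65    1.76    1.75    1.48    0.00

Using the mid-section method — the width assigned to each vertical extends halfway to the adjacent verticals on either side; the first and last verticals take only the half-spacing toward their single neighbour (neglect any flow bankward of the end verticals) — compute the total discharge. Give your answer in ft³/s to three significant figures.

132 ft³/s

w_2 = (22.1 − 0.0)/2 = 11.05 ft; q_2 = 1.65 × 2.16 × 11.05 = 39.38 ft³/s
w_3 = (26.7 − 8.1)/2 = 9.3 ft; q_3 = 1.76 × 2.58 × 9.3 = 42.23 ft³/s
w_4 = (35.5 − 22.1)/2 = 6.7 ft; q_4 = 1.75 × 3.16 × 6.7 = 37.05 ft³/s
w_5 = (38.3 − 26.7)/2 = 5.8 ft; q_5 = 1.48 × 1.57 × 5.8 = 13.48 ft³/s
Stations 1, 6 contribute zero (depth or velocity is 0).
Q = Σ qᵢ = 132.1 ft³/s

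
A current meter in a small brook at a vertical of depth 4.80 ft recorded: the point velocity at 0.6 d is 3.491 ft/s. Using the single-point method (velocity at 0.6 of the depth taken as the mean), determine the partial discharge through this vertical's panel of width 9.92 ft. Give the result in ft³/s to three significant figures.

v̄ = v₀.₆ = 3.491 ft/s
q = v̄ × d × w = 3.491 × 4.80 × 9.92 = 166.2 ft³/s

166 ft³/s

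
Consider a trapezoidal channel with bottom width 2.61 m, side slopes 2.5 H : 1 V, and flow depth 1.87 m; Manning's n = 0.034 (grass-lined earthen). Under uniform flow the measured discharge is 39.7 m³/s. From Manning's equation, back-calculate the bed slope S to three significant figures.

A = (b + z·y)·y = (2.61 + 2.5×1.87)×1.87 = 13.62 m²
P = b + 2y√(1+z²) = 2.61 + 2×1.87×√(1+2.5²) = 12.68 m
R = A/P = 13.62/12.68 = 1.074 m
S = (Q·n / (1·A·R^(2/3)))² = (39.7×0.034 / (1×13.62×1.049))² = 0.008922

0.00892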